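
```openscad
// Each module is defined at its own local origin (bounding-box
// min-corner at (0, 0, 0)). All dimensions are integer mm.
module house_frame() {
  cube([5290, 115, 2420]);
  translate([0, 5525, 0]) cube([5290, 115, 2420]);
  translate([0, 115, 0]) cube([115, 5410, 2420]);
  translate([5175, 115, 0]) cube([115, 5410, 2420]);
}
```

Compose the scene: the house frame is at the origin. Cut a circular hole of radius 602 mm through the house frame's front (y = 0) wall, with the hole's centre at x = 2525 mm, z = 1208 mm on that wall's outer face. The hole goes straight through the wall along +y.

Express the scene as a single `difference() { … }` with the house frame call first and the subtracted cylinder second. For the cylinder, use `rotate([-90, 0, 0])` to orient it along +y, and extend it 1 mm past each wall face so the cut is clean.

difference() {
  house_frame();
  translate([2525, -1, 1208]) rotate([-90, 0, 0]) cylinder(h = 117, r = 602);
}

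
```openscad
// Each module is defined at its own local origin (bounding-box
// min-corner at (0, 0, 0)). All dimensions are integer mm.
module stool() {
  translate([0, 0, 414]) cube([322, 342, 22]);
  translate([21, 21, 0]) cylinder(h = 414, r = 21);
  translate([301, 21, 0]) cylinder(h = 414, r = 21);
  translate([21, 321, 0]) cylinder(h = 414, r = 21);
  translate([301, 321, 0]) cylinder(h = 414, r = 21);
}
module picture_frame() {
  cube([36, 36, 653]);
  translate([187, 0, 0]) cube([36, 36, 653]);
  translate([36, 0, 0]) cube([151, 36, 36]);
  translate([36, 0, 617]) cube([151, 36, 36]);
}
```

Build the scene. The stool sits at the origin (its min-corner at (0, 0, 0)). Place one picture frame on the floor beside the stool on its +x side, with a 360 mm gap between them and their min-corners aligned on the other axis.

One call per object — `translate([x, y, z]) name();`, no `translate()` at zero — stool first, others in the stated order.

stool();
translate([682, 0, 0]) picture_frame();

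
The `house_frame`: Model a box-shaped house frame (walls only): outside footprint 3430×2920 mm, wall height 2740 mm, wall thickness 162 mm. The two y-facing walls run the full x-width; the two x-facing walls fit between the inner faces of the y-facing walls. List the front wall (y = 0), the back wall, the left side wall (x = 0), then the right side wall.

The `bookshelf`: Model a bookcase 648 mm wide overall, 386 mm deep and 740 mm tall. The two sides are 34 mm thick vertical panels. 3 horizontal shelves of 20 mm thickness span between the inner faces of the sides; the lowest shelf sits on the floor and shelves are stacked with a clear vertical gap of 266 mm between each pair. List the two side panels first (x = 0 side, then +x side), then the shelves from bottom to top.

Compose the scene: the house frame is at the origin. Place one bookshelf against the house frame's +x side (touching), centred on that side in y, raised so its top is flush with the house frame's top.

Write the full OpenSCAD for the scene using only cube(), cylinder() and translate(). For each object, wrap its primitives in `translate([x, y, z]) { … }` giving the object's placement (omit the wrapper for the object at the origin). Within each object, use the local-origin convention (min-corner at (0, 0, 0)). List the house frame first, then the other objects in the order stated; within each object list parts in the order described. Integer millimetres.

cube([3430, 162, 2740]);
translate([0, 2758, 0]) cube([3430, 162, 2740]);
translate([0, 162, 0]) cube([162, 2596, 2740]);
translate([3268, 162, 0]) cube([162, 2596, 2740]);
translate([3430, 1267, 2000]) {
  cube([34, 386, 740]);
  translate([614, 0, 0]) cube([34, 386, 740]);
  translate([34, 0, 0]) cube([580, 386, 20]);
  translate([34, 0, 286]) cube([580, 386, 20]);
  translate([34, 0, 572]) cube([580, 386, 20]);
}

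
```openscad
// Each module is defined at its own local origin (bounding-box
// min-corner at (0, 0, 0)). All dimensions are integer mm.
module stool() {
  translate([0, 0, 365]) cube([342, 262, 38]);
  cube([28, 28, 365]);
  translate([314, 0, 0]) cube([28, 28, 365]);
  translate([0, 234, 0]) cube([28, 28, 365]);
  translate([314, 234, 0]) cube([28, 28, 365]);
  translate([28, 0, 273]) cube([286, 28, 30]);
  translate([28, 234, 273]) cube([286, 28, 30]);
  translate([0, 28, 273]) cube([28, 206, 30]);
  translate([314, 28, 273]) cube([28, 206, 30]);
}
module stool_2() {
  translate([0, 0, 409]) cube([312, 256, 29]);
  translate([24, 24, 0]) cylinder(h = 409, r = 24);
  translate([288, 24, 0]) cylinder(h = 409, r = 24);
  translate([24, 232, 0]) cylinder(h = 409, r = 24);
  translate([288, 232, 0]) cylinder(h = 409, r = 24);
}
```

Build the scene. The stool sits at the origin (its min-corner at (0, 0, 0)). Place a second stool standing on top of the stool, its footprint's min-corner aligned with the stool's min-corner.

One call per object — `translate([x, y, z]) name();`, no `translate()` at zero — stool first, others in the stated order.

stool();
translate([0, 0, 403]) stool_2();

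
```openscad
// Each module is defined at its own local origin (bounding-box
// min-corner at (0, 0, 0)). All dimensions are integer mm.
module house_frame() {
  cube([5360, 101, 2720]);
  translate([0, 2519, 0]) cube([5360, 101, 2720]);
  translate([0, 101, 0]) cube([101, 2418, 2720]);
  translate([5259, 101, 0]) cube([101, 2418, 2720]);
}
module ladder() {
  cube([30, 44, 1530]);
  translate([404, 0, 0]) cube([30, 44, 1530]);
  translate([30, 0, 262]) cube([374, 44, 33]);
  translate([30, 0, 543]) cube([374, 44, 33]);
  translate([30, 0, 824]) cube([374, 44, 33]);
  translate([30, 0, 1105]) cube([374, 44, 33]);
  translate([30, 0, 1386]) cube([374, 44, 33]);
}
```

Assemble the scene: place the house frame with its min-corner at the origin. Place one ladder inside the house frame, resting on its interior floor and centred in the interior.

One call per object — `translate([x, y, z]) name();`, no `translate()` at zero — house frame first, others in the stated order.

house_frame();
translate([2463, 1288, 0]) ladder();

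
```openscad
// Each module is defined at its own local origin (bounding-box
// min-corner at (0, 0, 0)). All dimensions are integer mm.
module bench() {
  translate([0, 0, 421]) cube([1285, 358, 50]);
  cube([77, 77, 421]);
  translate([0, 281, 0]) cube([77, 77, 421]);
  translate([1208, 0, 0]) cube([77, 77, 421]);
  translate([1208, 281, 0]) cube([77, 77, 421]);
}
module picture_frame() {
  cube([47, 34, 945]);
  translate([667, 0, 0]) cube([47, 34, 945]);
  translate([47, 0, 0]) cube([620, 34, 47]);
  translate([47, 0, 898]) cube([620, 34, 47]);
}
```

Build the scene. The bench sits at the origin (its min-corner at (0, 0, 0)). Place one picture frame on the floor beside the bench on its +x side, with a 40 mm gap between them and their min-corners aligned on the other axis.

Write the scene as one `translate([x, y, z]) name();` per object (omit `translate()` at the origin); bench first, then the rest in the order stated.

bench();
translate([1325, 0, 0]) picture_frame();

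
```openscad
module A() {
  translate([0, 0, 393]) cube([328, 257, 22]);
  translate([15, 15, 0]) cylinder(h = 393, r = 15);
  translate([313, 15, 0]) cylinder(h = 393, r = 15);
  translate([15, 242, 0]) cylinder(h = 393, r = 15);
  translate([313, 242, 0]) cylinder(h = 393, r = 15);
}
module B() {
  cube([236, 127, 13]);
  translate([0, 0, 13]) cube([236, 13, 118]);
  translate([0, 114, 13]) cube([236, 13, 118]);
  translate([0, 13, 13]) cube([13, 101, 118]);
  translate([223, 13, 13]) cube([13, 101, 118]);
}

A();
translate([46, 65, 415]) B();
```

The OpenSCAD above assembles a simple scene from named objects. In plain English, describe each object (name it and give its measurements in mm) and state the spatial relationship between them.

A is a simple wooden stool: a rectangular seat 328 mm (x) by 257 mm (y), 22 mm thick, top face at z = 415 mm, on four round legs, each 30 mm in diameter. The legs rest on z = 0, each leg's axis is inset half a diameter from the nearest pair of seat edges (so the leg's bounding box is flush with the corner).

B is an open-topped rectangular box: outside dimensions 236×127×131 mm, with a uniform wall and base thickness of 13 mm. The base is a full 236×127 slab on the floor; four walls sit on top of the base. The front and back walls (the −y and +y sides) span the full width; the two side walls fit between them.

The open box is on top of the stool, centred.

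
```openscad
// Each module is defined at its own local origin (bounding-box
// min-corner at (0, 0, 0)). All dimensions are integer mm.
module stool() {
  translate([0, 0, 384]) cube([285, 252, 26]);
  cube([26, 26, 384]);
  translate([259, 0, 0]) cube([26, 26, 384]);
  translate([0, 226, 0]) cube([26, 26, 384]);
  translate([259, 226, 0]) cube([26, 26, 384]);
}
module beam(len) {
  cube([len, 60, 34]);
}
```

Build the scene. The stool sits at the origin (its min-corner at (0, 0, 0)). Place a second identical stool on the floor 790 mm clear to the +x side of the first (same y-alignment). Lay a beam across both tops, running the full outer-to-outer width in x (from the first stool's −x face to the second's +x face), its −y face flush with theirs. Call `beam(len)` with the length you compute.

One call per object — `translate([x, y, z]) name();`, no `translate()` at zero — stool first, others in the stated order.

stool();
translate([1075, 0, 0]) stool();
translate([0, 0, 410]) beam(1360);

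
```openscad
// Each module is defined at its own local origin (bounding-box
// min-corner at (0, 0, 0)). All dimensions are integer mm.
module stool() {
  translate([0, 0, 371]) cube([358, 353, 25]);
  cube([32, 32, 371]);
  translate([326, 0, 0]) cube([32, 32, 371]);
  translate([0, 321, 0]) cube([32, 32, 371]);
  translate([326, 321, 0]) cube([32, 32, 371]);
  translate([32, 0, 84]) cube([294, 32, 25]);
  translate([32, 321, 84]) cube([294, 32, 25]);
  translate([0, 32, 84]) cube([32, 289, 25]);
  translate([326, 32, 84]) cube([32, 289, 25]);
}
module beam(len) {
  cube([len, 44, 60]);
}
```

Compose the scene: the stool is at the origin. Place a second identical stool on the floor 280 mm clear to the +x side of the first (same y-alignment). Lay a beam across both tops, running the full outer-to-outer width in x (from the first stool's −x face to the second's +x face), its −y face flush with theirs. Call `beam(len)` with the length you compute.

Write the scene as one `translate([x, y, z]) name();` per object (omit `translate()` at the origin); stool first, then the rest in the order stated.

stool();
translate([638, 0, 0]) stool();
translate([0, 0, 396]) beam(996);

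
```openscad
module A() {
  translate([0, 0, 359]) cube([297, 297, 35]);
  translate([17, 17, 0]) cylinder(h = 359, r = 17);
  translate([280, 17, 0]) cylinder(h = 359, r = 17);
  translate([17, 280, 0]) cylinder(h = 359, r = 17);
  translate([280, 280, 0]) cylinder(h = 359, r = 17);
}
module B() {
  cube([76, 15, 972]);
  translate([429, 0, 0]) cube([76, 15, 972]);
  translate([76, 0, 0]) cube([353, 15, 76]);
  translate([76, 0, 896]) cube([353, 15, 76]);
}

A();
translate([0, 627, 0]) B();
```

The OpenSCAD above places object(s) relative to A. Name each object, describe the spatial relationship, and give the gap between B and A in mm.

A is a stool. B is a picture frame. The picture frame is on the floor beside the stool on its +y side. The gap between the picture frame and the stool is 330 mm.

The picture frame's nearest face is 330 mm from the stool's +y face.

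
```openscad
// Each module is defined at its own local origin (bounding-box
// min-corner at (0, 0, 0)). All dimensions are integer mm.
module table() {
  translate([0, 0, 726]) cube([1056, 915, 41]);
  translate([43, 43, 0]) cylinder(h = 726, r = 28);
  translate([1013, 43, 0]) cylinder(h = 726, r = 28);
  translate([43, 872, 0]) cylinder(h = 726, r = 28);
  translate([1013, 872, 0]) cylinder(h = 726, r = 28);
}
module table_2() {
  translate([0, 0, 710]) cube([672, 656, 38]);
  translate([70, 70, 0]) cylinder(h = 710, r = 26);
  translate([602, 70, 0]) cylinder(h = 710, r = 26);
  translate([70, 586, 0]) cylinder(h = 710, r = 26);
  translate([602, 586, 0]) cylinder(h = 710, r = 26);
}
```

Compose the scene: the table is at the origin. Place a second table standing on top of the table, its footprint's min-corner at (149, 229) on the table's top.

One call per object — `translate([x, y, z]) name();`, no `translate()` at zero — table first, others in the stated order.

table();
translate([149, 229, 767]) table_2();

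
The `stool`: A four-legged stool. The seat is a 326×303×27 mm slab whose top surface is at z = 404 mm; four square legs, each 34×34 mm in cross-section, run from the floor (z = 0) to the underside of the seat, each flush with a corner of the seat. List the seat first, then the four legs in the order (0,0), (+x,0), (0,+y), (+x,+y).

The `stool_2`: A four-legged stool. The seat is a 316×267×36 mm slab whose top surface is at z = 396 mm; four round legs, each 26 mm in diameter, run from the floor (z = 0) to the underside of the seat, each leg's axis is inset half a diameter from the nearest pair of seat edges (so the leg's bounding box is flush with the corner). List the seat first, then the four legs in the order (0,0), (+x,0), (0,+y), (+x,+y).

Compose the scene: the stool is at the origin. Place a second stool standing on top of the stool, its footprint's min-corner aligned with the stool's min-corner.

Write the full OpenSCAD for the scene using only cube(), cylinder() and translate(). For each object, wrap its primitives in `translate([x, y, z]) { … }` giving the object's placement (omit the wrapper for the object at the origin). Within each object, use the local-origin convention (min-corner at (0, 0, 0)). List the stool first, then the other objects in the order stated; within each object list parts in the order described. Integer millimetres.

translate([0, 0, 377]) cube([326, 303, 27]);
cube([34, 34, 377]);
translate([292, 0, 0]) cube([34, 34, 377]);
translate([0, 269, 0]) cube([34, 34, 377]);
translate([292, 269, 0]) cube([34, 34, 377]);
translate([0, 0, 404]) {
  translate([0, 0, 360]) cube([316, 267, 36]);
  translate([13, 13, 0]) cylinder(h = 360, r = 13);
  translate([303, 13, 0]) cylinder(h = 360, r = 13);
  translate([13, 254, 0]) cylinder(h = 360, r = 13);
  translate([303, 254, 0]) cylinder(h = 360, r = 13);
}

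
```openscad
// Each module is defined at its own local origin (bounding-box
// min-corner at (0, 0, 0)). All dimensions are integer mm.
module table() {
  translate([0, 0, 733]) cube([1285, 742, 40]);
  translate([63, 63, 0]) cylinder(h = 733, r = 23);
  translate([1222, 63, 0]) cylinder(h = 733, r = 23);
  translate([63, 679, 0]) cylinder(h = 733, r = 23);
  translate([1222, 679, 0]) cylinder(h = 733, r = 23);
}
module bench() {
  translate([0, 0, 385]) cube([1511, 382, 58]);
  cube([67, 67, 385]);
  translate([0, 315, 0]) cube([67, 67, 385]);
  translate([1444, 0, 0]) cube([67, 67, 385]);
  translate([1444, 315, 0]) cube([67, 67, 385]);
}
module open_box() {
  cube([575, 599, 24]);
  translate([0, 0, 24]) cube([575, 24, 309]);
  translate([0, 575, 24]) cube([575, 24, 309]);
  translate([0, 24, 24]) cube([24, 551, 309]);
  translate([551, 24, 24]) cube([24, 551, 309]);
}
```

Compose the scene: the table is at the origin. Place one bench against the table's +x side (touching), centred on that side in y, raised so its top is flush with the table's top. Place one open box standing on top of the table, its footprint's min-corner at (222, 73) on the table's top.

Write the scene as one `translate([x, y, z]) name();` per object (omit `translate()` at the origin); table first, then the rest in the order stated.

table();
translate([1285, 180, 330]) bench();
translate([222, 73, 773]) open_box();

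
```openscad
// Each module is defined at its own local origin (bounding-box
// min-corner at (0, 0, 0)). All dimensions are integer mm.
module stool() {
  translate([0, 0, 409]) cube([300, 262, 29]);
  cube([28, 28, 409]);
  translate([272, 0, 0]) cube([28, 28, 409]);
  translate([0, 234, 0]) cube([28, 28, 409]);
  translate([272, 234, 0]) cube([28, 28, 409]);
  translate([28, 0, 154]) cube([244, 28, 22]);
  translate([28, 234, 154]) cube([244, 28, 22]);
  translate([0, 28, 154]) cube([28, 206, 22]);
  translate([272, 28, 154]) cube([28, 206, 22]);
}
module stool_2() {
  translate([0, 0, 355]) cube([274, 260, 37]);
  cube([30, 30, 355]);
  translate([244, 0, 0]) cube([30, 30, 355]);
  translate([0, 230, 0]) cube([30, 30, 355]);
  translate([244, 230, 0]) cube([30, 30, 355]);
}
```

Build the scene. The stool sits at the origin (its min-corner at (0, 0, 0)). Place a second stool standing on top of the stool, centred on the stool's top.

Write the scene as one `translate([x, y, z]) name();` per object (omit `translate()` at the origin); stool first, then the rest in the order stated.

stool();
translate([13, 1, 438]) stool_2();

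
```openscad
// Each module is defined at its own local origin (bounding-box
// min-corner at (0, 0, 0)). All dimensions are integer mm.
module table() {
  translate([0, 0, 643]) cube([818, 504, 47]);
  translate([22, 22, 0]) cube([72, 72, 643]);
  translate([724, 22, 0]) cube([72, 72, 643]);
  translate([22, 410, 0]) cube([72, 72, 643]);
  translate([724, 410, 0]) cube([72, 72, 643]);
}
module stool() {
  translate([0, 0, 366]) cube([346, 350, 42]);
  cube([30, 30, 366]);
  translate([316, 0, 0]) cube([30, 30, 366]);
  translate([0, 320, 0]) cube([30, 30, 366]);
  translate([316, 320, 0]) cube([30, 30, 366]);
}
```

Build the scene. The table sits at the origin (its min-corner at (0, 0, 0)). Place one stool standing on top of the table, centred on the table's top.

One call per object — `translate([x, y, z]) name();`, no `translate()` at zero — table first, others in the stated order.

table();
translate([236, 77, 690]) stool();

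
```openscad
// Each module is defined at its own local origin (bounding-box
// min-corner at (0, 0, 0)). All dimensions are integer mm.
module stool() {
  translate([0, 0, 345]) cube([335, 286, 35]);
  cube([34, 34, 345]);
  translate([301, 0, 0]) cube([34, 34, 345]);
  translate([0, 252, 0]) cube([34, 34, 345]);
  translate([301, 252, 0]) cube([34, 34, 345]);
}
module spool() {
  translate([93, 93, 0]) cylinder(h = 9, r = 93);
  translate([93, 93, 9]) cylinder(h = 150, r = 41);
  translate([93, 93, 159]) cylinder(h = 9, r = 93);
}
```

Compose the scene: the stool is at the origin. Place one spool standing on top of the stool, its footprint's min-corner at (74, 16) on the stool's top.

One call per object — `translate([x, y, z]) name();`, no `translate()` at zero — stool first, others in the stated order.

stool();
translate([74, 16, 380]) spool();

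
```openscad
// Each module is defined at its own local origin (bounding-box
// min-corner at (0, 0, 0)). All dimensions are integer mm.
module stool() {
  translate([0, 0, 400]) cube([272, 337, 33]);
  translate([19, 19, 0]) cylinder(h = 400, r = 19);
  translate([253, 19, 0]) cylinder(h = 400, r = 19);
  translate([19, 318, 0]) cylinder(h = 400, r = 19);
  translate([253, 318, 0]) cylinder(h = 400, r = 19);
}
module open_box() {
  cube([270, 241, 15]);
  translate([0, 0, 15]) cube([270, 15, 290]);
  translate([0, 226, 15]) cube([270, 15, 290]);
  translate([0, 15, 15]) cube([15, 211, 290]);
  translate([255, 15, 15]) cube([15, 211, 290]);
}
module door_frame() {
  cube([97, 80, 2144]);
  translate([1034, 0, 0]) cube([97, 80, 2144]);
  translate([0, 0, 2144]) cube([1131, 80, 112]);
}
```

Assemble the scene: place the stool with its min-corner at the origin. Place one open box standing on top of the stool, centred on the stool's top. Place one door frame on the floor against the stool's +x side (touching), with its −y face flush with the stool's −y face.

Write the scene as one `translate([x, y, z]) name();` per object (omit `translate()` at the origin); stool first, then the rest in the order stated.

stool();
translate([1, 48, 433]) open_box();
translate([272, 0, 0]) door_frame();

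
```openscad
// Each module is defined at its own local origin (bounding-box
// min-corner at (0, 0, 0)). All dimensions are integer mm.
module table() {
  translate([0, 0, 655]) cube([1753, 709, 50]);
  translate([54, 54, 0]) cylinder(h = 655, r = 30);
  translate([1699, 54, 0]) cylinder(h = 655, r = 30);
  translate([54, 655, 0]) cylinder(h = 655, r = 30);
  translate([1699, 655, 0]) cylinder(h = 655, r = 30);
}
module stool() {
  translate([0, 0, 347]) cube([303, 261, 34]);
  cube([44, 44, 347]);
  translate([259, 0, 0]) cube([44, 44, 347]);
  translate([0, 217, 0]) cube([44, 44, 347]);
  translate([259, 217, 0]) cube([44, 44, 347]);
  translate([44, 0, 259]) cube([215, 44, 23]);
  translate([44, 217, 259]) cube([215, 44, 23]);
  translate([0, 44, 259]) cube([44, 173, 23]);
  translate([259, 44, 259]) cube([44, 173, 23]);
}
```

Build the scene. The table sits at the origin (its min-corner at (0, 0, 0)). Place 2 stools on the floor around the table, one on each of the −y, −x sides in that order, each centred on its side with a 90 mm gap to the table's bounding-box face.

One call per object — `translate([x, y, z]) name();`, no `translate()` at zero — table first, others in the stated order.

table();
translate([725, -351, 0]) stool();
translate([-393, 224, 0]) stool();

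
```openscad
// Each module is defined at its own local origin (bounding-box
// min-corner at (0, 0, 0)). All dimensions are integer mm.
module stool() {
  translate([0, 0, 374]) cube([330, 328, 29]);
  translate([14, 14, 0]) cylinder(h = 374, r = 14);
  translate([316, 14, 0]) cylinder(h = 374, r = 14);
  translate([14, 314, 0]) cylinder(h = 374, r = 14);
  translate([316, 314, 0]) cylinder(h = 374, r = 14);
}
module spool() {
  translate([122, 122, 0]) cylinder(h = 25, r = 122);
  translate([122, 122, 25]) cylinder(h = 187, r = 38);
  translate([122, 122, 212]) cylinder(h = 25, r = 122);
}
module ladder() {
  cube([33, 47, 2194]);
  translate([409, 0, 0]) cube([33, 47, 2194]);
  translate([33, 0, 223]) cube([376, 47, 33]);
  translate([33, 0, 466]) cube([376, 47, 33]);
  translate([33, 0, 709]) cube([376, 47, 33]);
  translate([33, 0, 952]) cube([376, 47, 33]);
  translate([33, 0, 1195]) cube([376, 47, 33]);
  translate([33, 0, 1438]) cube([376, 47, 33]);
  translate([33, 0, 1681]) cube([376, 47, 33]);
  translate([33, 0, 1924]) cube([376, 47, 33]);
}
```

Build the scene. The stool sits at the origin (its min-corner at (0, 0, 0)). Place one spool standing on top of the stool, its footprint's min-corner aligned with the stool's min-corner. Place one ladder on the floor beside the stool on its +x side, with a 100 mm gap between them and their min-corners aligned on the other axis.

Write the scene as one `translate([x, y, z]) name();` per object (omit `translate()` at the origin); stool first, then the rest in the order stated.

stool();
translate([0, 0, 403]) spool();
translate([430, 0, 0]) ladder();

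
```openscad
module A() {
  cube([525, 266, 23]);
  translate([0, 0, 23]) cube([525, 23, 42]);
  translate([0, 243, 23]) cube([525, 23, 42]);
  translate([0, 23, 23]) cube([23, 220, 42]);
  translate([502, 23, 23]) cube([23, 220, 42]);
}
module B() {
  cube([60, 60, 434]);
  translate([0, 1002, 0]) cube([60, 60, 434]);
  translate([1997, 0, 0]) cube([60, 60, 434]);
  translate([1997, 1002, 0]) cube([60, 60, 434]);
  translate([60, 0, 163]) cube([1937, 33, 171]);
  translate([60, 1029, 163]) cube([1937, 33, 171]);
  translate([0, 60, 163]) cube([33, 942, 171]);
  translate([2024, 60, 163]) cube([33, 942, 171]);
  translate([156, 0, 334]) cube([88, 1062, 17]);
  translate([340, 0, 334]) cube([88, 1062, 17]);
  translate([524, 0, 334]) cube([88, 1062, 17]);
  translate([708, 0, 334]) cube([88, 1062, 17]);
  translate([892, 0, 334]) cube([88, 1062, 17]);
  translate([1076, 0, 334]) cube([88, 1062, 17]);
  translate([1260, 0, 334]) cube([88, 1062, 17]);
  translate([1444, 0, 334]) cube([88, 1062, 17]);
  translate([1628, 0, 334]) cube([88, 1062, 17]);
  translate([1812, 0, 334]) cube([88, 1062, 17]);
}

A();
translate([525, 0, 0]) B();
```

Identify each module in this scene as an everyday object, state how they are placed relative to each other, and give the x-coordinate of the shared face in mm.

A is an open box. B is a bed frame. The bed frame is against the open box's +x side, with their −y faces flush. The x-coordinate of the shared face is 525 mm.

The open box's +x face and the bed frame's −x face are both at x = 525 mm.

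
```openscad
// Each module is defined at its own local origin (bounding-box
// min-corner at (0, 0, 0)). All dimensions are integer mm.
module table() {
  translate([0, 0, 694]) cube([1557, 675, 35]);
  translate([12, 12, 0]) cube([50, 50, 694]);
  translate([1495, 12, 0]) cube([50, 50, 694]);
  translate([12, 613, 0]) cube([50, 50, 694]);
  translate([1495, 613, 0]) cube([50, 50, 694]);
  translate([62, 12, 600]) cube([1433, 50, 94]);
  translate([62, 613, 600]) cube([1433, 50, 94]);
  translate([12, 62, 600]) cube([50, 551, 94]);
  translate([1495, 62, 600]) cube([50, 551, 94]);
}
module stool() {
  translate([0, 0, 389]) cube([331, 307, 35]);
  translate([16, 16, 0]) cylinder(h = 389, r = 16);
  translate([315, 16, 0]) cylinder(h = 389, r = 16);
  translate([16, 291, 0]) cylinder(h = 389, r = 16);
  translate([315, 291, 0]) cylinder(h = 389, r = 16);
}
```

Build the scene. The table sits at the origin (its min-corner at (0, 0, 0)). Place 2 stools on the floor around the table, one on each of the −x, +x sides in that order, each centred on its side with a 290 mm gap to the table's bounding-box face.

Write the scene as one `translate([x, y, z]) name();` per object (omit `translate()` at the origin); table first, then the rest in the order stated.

table();
translate([-621, 184, 0]) stool();
translate([1847, 184, 0]) stool();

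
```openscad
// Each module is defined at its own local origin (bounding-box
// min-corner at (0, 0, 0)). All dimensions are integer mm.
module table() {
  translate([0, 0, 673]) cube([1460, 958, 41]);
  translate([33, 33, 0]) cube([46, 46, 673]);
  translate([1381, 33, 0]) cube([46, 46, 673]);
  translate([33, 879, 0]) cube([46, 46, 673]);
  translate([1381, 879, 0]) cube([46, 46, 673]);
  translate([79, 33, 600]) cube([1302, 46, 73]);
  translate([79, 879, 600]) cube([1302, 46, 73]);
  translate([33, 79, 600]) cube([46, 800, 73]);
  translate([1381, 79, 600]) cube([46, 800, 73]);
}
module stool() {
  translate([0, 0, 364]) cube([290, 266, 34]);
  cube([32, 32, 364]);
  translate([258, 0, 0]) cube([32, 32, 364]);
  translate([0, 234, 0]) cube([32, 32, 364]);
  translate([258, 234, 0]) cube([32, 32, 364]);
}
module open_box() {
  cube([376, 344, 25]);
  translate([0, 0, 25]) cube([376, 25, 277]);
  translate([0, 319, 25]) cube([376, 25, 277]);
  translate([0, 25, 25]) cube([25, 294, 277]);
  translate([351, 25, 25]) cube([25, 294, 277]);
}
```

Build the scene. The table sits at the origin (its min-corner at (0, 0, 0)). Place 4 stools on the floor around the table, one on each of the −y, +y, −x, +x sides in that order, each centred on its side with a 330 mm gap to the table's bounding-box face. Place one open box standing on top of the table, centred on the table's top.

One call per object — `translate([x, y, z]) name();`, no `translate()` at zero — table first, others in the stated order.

table();
translate([585, -596, 0]) stool();
translate([585, 1288, 0]) stool();
translate([-620, 346, 0]) stool();
translate([1790, 346, 0]) stool();
translate([542, 307, 714]) open_box();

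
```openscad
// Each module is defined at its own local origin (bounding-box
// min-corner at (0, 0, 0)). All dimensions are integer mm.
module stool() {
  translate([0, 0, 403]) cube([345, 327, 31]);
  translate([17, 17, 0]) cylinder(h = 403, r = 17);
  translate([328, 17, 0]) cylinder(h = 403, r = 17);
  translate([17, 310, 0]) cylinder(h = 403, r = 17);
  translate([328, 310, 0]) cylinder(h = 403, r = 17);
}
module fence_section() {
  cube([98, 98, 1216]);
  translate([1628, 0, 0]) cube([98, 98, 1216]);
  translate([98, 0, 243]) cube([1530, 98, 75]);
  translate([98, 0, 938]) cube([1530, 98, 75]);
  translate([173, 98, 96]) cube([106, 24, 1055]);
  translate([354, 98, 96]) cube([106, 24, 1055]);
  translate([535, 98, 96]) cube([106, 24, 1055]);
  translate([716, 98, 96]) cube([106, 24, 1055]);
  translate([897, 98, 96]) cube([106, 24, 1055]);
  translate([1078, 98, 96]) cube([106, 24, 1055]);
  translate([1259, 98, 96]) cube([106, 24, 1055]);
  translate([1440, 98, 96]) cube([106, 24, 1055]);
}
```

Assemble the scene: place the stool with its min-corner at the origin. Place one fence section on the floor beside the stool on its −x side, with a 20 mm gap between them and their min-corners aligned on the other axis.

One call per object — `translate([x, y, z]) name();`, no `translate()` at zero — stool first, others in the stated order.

stool();
translate([-1746, 0, 0]) fence_section();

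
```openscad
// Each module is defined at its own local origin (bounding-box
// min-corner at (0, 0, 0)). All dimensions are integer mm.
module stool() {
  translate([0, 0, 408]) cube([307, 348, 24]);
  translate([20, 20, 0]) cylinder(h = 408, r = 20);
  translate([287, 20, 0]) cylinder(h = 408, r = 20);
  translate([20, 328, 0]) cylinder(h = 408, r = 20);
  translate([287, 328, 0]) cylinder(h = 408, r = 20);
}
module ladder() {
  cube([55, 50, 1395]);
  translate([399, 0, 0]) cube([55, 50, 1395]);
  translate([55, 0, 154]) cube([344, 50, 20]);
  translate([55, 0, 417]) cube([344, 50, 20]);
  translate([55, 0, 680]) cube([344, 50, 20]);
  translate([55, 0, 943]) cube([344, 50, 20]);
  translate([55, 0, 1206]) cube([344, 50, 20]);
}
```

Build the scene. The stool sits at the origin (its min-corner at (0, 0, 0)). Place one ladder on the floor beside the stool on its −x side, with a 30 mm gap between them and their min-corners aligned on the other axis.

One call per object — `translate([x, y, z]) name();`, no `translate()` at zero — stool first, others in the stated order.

stool();
translate([-484, 0, 0]) ladder();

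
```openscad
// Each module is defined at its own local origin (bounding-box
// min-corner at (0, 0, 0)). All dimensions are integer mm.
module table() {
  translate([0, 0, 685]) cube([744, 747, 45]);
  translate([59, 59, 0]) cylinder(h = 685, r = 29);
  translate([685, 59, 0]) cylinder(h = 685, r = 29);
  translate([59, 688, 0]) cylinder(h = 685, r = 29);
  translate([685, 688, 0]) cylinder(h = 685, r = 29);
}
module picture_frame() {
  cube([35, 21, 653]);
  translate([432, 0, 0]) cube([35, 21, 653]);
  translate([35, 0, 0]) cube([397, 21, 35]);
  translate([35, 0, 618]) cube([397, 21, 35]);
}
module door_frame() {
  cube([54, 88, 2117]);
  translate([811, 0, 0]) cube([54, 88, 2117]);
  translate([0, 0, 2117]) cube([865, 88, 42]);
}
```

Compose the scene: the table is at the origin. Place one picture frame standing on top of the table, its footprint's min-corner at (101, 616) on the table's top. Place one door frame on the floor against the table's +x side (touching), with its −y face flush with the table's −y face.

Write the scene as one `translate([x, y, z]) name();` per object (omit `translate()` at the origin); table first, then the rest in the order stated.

table();
translate([101, 616, 730]) picture_frame();
translate([744, 0, 0]) door_frame();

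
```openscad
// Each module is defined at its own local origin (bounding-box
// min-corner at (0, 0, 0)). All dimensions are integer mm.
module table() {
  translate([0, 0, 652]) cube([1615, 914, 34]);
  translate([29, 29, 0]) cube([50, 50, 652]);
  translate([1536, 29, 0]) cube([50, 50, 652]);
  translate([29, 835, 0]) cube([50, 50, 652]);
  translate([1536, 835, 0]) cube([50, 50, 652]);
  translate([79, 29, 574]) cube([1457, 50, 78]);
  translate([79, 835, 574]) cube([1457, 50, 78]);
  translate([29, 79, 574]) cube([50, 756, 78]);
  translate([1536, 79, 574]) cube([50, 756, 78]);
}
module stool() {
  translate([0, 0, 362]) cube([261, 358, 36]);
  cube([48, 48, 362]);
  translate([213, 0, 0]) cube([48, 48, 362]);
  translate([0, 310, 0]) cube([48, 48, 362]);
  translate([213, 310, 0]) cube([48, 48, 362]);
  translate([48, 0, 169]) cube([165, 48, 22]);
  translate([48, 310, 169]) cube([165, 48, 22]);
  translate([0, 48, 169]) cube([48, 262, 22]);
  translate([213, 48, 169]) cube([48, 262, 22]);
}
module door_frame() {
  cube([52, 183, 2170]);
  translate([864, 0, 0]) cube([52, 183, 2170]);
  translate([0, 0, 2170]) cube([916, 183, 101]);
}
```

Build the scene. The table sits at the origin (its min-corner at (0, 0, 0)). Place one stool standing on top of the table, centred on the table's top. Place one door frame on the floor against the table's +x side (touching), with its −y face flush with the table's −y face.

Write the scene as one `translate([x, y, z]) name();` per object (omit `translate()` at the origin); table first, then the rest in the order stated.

table();
translate([677, 278, 686]) stool();
translate([1615, 0, 0]) door_frame();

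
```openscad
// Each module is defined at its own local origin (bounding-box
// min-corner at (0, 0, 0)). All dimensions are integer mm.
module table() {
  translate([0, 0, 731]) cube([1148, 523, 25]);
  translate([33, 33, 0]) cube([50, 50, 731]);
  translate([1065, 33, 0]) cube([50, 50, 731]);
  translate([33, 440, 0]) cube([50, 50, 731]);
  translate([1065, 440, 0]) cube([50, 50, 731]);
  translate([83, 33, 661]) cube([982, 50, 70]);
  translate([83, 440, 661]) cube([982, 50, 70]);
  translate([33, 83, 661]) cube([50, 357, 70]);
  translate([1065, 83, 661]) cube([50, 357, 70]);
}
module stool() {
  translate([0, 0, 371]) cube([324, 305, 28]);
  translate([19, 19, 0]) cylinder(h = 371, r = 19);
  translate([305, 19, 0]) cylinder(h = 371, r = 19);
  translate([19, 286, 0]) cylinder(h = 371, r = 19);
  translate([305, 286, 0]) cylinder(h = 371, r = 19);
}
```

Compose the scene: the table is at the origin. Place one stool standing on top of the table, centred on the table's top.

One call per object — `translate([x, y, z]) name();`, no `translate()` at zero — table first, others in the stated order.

table();
translate([412, 109, 756]) stool();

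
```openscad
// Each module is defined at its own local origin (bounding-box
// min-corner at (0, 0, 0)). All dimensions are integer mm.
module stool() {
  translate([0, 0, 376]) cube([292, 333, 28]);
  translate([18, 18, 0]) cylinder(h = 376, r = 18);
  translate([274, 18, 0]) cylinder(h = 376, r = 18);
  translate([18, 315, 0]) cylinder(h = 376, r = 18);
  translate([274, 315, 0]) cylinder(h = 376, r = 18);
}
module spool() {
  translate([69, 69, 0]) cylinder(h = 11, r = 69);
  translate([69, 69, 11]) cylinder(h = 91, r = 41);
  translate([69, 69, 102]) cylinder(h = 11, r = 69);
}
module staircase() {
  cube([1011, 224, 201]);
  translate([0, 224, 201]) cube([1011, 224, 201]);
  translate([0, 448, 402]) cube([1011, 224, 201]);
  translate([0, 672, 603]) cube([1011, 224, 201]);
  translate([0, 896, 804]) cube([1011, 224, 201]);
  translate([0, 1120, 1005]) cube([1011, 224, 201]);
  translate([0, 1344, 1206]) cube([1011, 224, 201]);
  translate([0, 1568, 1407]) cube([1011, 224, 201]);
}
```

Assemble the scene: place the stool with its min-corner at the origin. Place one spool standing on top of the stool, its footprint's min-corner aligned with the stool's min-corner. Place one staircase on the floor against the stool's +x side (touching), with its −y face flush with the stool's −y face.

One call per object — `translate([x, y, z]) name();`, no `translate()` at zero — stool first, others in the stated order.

stool();
translate([0, 0, 404]) spool();
translate([292, 0, 0]) staircase();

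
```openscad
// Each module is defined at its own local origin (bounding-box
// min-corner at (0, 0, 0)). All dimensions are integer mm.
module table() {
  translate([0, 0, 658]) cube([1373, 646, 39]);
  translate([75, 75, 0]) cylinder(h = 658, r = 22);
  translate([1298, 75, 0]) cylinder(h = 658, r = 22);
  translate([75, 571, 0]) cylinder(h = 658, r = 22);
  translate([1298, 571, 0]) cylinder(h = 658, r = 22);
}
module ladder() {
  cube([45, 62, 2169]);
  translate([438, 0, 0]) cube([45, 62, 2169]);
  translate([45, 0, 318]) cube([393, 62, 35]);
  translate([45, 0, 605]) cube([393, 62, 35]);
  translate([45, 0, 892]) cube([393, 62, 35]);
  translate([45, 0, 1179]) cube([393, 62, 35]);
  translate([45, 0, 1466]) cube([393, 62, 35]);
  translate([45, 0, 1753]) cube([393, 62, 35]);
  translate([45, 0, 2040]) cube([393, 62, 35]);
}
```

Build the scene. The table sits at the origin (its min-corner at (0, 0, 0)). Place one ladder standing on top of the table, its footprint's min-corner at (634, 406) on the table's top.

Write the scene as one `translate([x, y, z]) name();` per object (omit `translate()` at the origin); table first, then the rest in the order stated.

table();
translate([634, 406, 697]) ladder();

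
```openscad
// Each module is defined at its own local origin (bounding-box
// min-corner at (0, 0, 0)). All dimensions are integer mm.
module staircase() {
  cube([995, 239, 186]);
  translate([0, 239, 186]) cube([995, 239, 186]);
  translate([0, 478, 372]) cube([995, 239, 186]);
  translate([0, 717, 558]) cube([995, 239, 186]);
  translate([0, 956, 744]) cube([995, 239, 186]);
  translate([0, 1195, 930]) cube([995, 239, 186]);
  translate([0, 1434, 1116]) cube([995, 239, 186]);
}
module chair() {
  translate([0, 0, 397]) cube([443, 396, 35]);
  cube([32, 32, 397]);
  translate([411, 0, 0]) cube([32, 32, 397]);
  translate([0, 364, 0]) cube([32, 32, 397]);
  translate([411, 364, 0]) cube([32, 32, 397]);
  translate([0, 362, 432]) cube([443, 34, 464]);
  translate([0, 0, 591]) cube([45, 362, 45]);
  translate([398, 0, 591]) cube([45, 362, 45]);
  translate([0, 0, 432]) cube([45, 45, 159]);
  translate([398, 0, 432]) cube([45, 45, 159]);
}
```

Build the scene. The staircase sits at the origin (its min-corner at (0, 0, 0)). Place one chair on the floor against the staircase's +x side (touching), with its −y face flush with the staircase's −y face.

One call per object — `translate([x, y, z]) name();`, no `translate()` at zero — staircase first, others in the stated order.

staircase();
translate([995, 0, 0]) chair();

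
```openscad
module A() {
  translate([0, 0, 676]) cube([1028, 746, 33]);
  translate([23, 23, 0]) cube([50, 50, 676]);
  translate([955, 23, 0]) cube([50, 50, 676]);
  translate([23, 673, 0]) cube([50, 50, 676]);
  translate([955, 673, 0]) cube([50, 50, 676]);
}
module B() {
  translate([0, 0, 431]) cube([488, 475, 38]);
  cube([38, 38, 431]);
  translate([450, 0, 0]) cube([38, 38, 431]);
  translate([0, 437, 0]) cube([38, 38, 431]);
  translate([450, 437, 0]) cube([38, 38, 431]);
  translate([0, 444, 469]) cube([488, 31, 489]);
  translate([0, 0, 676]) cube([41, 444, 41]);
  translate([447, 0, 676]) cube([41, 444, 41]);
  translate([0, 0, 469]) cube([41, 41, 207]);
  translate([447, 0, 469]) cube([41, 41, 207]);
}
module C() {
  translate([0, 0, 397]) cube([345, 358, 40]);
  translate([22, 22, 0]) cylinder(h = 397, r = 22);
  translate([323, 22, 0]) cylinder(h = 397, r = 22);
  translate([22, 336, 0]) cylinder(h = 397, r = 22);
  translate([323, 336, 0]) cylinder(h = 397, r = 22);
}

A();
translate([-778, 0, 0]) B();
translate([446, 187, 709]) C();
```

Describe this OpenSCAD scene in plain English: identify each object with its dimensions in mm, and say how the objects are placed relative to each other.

A is a table with a 1028×746 mm rectangular top, 33 mm thick, top surface at z = 709 mm, supported by four 50×50 mm square legs, each inset 23 mm from the nearest pair of top edges, running from the floor.

B is a chair. The seat is a 488×475×38 mm slab with its top at z = 469 mm, on four 38×38 mm corner legs (flush with the seat edges, standing on z = 0). A flat backrest 31 mm thick, 489 mm tall, spans the full seat width and rises from the seat top along its +y edge, rear face flush with the rear of the seat. Two armrests of 41×41 mm section run along each side from the seat's front edge to the front of the backrest, top faces 248 mm above the seat top and outer faces flush with the seat's x-edges; a 41×41 mm post under the front of each armrest stands on the seat at the front corner.

C is a four-legged stool. The seat is a 345×358×40 mm slab whose top surface is at z = 437 mm; four round legs, each 44 mm in diameter, run from the floor (z = 0) to the underside of the seat, each leg's axis is inset half a diameter from the nearest pair of seat edges (so the leg's bounding box is flush with the corner).

The chair is on the floor beside the table on its −x side. The stool is on top of the table.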